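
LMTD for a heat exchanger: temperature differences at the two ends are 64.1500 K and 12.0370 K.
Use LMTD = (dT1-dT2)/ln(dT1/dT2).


dT1/dT2 = 5.3294
ln(dT1/dT2) = 1.6732
LMTD = 52.1130 / 1.6732 = 31.1450 K

31.1450 K


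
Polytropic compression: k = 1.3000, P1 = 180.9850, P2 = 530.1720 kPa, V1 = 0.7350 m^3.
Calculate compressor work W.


(k-1)/k = 0.2308
(P2/P1)^exp = 1.2815
W = 4.3333 * 180.9850 * 0.7350 * (1.2815 - 1) = 162.2646 kJ

162.2646 kJ


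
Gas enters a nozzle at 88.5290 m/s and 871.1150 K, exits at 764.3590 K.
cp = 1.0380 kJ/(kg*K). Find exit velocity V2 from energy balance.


dT = 106.7560 K
2*cp*1000*dT = 221625.4560
V1^2 = 7837.3838
V2 = sqrt(229462.8398) = 479.0228 m/s

479.0228 m/s


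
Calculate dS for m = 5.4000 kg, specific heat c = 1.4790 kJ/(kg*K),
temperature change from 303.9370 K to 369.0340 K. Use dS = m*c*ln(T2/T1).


T2/T1 = 1.2142
ln(T2/T1) = 0.1941
dS = 5.4000 * 1.4790 * 0.1941 = 1.5499 kJ/K

1.5499 kJ/K


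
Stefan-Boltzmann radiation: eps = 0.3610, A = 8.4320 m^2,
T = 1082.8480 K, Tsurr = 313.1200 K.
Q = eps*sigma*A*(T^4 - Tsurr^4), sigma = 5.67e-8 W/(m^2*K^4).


T^4 = 1.3749e+12
Tsurr^4 = 9.6127e+09
Q = 0.3610 * 5.67e-8 * 8.4320 * 1.3653e+12 = 235637.1706 W

235637.1706 W


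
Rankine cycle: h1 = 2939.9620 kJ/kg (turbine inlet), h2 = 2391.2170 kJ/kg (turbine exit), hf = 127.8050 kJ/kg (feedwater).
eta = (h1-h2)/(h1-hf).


W = 548.7450 kJ/kg
Q_in = 2812.1570 kJ/kg
eta = 0.1951 = 19.5133%

eta = 19.5133%


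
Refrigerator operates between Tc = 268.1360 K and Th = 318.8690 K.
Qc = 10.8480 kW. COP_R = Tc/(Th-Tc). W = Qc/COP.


COP = 268.1360 / 50.7330 = 5.2852
W = 10.8480 / 5.2852 = 2.0525 kW

COP = 5.2852, W = 2.0525 kW


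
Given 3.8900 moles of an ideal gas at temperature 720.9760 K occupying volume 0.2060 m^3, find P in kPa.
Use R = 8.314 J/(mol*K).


P = nRT/V = 3.8900 * 8.314 * 720.9760 / 0.2060
= 23317.4165 / 0.2060 = 113191.3421 Pa = 113.1913 kPa

113.1913 kPa


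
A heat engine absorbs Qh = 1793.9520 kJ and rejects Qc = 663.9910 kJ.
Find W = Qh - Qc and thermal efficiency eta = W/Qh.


W = 1793.9520 - 663.9910 = 1129.9610 kJ
eta = 1129.9610 / 1793.9520 = 0.6299 = 62.9872%

W = 1129.9610 kJ, eta = 62.9872%


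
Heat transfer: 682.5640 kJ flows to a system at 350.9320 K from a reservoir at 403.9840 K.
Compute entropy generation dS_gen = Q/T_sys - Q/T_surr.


dS_sys = 682.5640/350.9320 = 1.9450 kJ/K
dS_surr = -682.5640/403.9840 = -1.6896 kJ/K
dS_gen = 1.9450 - 1.6896 = 0.2554 kJ/K (irreversible)

dS_gen = 0.2554 kJ/K, irreversible


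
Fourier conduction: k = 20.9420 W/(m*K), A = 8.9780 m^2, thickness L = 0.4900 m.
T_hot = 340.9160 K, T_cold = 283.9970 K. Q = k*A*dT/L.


dT = 56.9190 K
Q = 20.9420 * 8.9780 * 56.9190 / 0.4900 = 21840.3170 W

21840.3170 W


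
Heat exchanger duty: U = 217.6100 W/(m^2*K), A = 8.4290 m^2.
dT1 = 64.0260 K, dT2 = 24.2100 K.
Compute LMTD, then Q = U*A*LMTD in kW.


LMTD = 40.9409 K
Q = 217.6100 * 8.4290 * 40.9409 = 75095.2444 W = 75.0952 kW

75.0952 kW


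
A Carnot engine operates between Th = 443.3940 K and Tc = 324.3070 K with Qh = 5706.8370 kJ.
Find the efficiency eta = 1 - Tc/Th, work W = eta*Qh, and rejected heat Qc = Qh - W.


eta = 1 - 324.3070/443.3940 = 0.2686
W = 0.2686 * 5706.8370 = 1532.7454 kJ
Qc = 5706.8370 - 1532.7454 = 4174.0916 kJ

eta = 26.8581%, W = 1532.7454 kJ, Qc = 4174.0916 kJ


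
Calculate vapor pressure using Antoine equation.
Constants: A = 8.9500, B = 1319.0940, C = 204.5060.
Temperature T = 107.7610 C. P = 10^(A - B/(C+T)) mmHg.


C+T = 312.2670
B/(C+T) = 4.2243
log10(P) = 8.9500 - 4.2243 = 4.7257
P = 10^4.7257 = 53180.1550 mmHg

53180.1550 mmHg


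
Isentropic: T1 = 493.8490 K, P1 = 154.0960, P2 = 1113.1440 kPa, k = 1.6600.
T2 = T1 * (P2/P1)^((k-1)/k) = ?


(k-1)/k = 0.3976
(P2/P1)^exp = 2.1950
T2 = 493.8490 * 2.1950 = 1083.9990 K

1083.9990 K


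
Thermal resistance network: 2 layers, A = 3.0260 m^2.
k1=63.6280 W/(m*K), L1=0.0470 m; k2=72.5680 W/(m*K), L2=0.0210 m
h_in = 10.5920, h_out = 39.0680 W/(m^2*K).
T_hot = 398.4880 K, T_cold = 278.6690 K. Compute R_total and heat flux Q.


R_conv_in = 1/(10.5920*3.0260) = 0.0312
R_1 = 0.0470/(63.6280*3.0260) = 0.0002
R_2 = 0.0210/(72.5680*3.0260) = 9.5632e-05
R_conv_out = 1/(39.0680*3.0260) = 0.0085
R_total = 0.0400 K/W
Q = 119.8190 / 0.0400 = 2995.5907 W

R_total = 0.0400 K/W, Q = 2995.5907 W


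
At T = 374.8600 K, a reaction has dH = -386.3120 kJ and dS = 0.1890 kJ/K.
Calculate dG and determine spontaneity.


T*dS = 374.8600 * 0.1890 = 70.8485 kJ
dG = -386.3120 - 70.8485 = -457.1605 kJ (spontaneous)

dG = -457.1605 kJ, spontaneous


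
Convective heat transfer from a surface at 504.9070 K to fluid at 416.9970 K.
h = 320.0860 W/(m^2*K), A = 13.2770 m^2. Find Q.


dT = 87.9100 K
Q = 320.0860 * 13.2770 * 87.9100 = 373598.3200 W

373598.3200 W


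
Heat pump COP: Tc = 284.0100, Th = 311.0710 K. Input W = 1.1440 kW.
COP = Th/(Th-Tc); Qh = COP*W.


COP = 311.0710 / 27.0610 = 11.4952
Qh = 11.4952 * 1.1440 = 13.1505 kW

COP = 11.4952, Qh = 13.1505 kW


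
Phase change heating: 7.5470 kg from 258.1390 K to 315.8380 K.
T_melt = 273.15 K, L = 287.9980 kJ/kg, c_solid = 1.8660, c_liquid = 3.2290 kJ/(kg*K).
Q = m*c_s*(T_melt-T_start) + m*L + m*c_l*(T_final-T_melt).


Q1 (sensible, solid) = 7.5470 * 1.8660 * 15.0110 = 211.3954 kJ
Q2 (latent) = 7.5470 * 287.9980 = 2173.5209 kJ
Q3 (sensible, liquid) = 7.5470 * 3.2290 * 42.6880 = 1040.2751 kJ
Q_total = 3425.1914 kJ

3425.1914 kJ


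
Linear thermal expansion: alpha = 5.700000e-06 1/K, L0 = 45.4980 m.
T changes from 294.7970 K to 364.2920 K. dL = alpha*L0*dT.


dT = 69.4950 K
dL = 5.700000e-06 * 45.4980 * 69.4950 = 0.018023 m
L_final = 45.516023 m

dL = 0.018023 m


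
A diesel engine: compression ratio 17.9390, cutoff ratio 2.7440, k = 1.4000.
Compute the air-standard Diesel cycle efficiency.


r^(k-1) = 3.1734
rc^k = 4.1090
eta = 0.5987 = 59.8737%

59.8737%


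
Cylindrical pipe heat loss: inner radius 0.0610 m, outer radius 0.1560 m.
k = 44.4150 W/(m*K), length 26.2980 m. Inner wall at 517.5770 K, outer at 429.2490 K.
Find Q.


dT = 88.3280 K
ln(ro/ri) = 0.9390
Q = 2*pi*44.4150*26.2980*88.3280 / 0.9390 = 690356.3430 W

690356.3430 W


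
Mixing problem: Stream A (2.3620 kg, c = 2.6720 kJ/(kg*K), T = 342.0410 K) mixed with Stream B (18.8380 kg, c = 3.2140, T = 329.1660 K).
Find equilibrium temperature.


num = 22088.1758
den = 66.8566
Tf = 330.3814 K

330.3814 K


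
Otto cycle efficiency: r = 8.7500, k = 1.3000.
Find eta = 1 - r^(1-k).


r^(k-1) = 1.9169
eta = 1 - 1/1.9169 = 0.4783 = 47.8328%

47.8328%


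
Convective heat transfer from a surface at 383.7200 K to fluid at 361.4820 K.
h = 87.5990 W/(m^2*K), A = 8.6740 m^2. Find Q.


dT = 22.2380 K
Q = 87.5990 * 8.6740 * 22.2380 = 16897.1824 W

16897.1824 W


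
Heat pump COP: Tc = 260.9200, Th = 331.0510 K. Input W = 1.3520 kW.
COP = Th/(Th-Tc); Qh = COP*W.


COP = 331.0510 / 70.1310 = 4.7205
Qh = 4.7205 * 1.3520 = 6.3821 kW

COP = 4.7205, Qh = 6.3821 kW


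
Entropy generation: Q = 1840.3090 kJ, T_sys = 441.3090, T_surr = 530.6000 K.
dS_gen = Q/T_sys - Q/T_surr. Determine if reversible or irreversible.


dS_sys = 1840.3090/441.3090 = 4.1701 kJ/K
dS_surr = -1840.3090/530.6000 = -3.4684 kJ/K
dS_gen = 4.1701 - 3.4684 = 0.7018 kJ/K (irreversible)

dS_gen = 0.7018 kJ/K, irreversible


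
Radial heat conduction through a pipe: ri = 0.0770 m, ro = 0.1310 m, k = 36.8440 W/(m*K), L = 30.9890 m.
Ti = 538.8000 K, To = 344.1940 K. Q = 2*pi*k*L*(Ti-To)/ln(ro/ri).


dT = 194.6060 K
ln(ro/ri) = 0.5314
Q = 2*pi*36.8440*30.9890*194.6060 / 0.5314 = 2627214.2969 W

2627214.2969 W


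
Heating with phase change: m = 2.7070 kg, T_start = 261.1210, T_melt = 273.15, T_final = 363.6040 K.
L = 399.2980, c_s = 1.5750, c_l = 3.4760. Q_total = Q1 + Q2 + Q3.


Q1 (sensible, solid) = 2.7070 * 1.5750 * 12.0290 = 51.2859 kJ
Q2 (latent) = 2.7070 * 399.2980 = 1080.8997 kJ
Q3 (sensible, liquid) = 2.7070 * 3.4760 * 90.4540 = 851.1298 kJ
Q_total = 1983.3154 kJ

1983.3154 kJ


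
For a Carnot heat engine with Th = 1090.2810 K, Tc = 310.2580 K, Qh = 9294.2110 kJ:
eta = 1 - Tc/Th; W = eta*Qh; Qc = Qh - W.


eta = 1 - 310.2580/1090.2810 = 0.7154
W = 0.7154 * 9294.2110 = 6649.3852 kJ
Qc = 9294.2110 - 6649.3852 = 2644.8258 kJ

eta = 71.5433%, W = 6649.3852 kJ, Qc = 2644.8258 kJ


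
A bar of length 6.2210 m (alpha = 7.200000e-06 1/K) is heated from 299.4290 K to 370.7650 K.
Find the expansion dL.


dT = 71.3360 K
dL = 7.200000e-06 * 6.2210 * 71.3360 = 0.003195 m
L_final = 6.224195 m

dL = 0.003195 m


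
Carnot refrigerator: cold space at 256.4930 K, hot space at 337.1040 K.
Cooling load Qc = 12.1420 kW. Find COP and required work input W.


COP = 256.4930 / 80.6110 = 3.1819
W = 12.1420 / 3.1819 = 3.8160 kW

COP = 3.1819, W = 3.8160 kW


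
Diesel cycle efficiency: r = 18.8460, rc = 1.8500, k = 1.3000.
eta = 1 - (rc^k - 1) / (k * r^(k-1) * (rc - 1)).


r^(k-1) = 2.4130
rc^k = 2.2250
eta = 0.5406 = 54.0595%

54.0595%


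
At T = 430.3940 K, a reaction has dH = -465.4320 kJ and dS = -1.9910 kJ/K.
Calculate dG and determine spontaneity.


T*dS = 430.3940 * -1.9910 = -856.9145 kJ
dG = -465.4320 + 856.9145 = 391.4825 kJ (non-spontaneous)

dG = 391.4825 kJ, non-spontaneous


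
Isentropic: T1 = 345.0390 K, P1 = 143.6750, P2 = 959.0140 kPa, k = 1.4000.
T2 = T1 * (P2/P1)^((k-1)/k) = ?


(k-1)/k = 0.2857
(P2/P1)^exp = 1.7201
T2 = 345.0390 * 1.7201 = 593.5039 K

593.5039 K


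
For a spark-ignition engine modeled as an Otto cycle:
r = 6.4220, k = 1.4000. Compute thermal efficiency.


r^(k-1) = 2.1041
eta = 1 - 1/2.1041 = 0.5247 = 52.4739%

52.4739%


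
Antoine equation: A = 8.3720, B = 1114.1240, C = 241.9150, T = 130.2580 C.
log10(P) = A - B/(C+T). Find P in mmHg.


C+T = 372.1730
B/(C+T) = 2.9936
log10(P) = 8.3720 - 2.9936 = 5.3784
P = 10^5.3784 = 239020.5158 mmHg

239020.5158 mmHg


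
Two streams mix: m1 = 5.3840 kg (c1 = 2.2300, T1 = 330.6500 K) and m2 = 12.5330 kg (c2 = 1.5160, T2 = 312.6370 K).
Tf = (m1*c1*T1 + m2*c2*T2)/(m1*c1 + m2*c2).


num = 9910.0015
den = 31.0063
Tf = 319.6120 K

319.6120 K


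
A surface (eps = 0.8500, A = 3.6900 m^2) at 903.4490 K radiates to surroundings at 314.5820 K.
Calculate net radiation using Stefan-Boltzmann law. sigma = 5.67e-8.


T^4 = 6.6622e+11
Tsurr^4 = 9.7934e+09
Q = 0.8500 * 5.67e-8 * 3.6900 * 6.5642e+11 = 116737.7575 W

116737.7575 W


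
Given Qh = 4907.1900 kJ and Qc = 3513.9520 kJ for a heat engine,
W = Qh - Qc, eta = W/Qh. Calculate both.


W = 4907.1900 - 3513.9520 = 1393.2380 kJ
eta = 1393.2380 / 4907.1900 = 0.2839 = 28.3918%

W = 1393.2380 kJ, eta = 28.3918%


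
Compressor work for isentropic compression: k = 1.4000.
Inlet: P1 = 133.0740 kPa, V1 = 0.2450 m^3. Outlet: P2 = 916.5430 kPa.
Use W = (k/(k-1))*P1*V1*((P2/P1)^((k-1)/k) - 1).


(k-1)/k = 0.2857
(P2/P1)^exp = 1.7356
W = 3.5000 * 133.0740 * 0.2450 * (1.7356 - 1) = 83.9382 kJ

83.9382 kJ


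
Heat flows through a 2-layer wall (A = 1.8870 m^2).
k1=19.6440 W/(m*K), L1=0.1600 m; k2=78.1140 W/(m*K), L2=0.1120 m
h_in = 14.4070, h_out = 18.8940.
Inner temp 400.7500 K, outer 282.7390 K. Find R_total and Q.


R_conv_in = 1/(14.4070*1.8870) = 0.0368
R_1 = 0.1600/(19.6440*1.8870) = 0.0043
R_2 = 0.1120/(78.1140*1.8870) = 0.0008
R_conv_out = 1/(18.8940*1.8870) = 0.0280
R_total = 0.0699 K/W
Q = 118.0110 / 0.0699 = 1688.0908 W

R_total = 0.0699 K/W, Q = 1688.0908 W


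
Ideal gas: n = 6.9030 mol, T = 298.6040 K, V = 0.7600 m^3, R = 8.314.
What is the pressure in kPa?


P = nRT/V = 6.9030 * 8.314 * 298.6040 / 0.7600
= 17137.3440 / 0.7600 = 22549.1369 Pa = 22.5491 kPa

22.5491 kPa


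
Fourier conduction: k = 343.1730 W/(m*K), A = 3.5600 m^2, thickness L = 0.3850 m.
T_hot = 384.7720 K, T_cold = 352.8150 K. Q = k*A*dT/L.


dT = 31.9570 K
Q = 343.1730 * 3.5600 * 31.9570 / 0.3850 = 101407.1045 W

101407.1045 W


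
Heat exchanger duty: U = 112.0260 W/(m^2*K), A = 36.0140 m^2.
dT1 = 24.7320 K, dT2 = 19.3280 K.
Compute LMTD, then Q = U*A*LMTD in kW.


LMTD = 21.9191 K
Q = 112.0260 * 36.0140 * 21.9191 = 88432.6470 W = 88.4326 kW

88.4326 kW


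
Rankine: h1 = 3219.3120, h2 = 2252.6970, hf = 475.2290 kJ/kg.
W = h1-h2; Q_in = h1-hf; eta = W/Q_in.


W = 966.6150 kJ/kg
Q_in = 2744.0830 kJ/kg
eta = 0.3523 = 35.2254%

eta = 35.2254%


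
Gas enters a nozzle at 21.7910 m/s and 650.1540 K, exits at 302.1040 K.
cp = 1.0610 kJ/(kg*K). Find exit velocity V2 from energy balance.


dT = 348.0500 K
2*cp*1000*dT = 738562.1000
V1^2 = 474.8477
V2 = sqrt(739036.9477) = 859.6726 m/s

859.6726 m/s


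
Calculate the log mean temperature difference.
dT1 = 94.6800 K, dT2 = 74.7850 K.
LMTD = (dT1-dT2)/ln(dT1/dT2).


dT1/dT2 = 1.2660
ln(dT1/dT2) = 0.2359
LMTD = 19.8950 / 0.2359 = 84.3418 K

84.3418 K


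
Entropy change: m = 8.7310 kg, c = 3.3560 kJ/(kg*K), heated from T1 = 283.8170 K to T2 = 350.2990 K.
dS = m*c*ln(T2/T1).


T2/T1 = 1.2342
ln(T2/T1) = 0.2105
dS = 8.7310 * 3.3560 * 0.2105 = 6.1667 kJ/K

6.1667 kJ/K


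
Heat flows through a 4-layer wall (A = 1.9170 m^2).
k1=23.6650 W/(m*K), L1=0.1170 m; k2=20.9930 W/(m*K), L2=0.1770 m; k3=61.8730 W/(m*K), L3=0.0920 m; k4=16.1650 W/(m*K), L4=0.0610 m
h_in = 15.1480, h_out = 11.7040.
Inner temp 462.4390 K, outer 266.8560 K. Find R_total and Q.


R_conv_in = 1/(15.1480*1.9170) = 0.0344
R_1 = 0.1170/(23.6650*1.9170) = 0.0026
R_2 = 0.1770/(20.9930*1.9170) = 0.0044
R_3 = 0.0920/(61.8730*1.9170) = 0.0008
R_4 = 0.0610/(16.1650*1.9170) = 0.0020
R_conv_out = 1/(11.7040*1.9170) = 0.0446
R_total = 0.0887 K/W
Q = 195.5830 / 0.0887 = 2204.2919 W

R_total = 0.0887 K/W, Q = 2204.2919 W


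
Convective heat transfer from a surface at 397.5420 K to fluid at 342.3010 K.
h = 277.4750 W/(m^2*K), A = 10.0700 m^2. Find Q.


dT = 55.2410 K
Q = 277.4750 * 10.0700 * 55.2410 = 154352.9245 W

154352.9245 W


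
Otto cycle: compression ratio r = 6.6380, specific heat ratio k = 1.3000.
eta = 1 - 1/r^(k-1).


r^(k-1) = 1.7645
eta = 1 - 1/1.7645 = 0.4333 = 43.3254%

43.3254%


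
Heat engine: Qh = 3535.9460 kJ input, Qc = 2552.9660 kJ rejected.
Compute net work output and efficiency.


W = 3535.9460 - 2552.9660 = 982.9800 kJ
eta = 982.9800 / 3535.9460 = 0.2780 = 27.7996%

W = 982.9800 kJ, eta = 27.7996%


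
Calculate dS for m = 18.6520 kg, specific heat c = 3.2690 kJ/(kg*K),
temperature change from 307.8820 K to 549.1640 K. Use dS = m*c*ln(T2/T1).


T2/T1 = 1.7837
ln(T2/T1) = 0.5787
dS = 18.6520 * 3.2690 * 0.5787 = 35.2841 kJ/K

35.2841 kJ/K


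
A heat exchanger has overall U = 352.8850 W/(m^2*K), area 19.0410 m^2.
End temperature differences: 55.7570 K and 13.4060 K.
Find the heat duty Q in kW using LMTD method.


LMTD = 29.7137 K
Q = 352.8850 * 19.0410 * 29.7137 = 199654.9832 W = 199.6550 kW

199.6550 kW


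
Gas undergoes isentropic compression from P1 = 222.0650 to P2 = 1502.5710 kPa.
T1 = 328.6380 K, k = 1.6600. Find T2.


(k-1)/k = 0.3976
(P2/P1)^exp = 2.1387
T2 = 328.6380 * 2.1387 = 702.8439 K

702.8439 K


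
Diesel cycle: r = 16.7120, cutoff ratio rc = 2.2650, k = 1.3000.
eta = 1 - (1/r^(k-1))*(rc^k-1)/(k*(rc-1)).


r^(k-1) = 2.3276
rc^k = 2.8946
eta = 0.5050 = 50.5034%

50.5034%


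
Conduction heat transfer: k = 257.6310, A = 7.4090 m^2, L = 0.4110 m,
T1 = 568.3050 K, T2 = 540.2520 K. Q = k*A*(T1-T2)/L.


dT = 28.0530 K
Q = 257.6310 * 7.4090 * 28.0530 / 0.4110 = 130285.2360 W

130285.2360 W


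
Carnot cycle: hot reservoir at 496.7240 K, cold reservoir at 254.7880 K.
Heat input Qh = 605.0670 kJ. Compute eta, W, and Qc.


eta = 1 - 254.7880/496.7240 = 0.4871
W = 0.4871 * 605.0670 = 294.7059 kJ
Qc = 605.0670 - 294.7059 = 310.3611 kJ

eta = 48.7063%, W = 294.7059 kJ, Qc = 310.3611 kJ


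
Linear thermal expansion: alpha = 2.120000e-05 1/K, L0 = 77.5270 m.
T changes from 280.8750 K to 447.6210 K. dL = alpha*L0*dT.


dT = 166.7460 K
dL = 2.120000e-05 * 77.5270 * 166.7460 = 0.274059 m
L_final = 77.801059 m

dL = 0.274059 m


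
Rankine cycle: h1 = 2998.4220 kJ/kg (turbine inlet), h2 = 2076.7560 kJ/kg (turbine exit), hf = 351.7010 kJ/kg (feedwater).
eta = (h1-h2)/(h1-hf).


W = 921.6660 kJ/kg
Q_in = 2646.7210 kJ/kg
eta = 0.3482 = 34.8229%

eta = 34.8229%


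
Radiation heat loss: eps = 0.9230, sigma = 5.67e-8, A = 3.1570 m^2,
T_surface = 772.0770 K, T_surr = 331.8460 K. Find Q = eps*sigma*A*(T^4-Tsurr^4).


T^4 = 3.5534e+11
Tsurr^4 = 1.2127e+10
Q = 0.9230 * 5.67e-8 * 3.1570 * 3.4321e+11 = 56705.0352 W

56705.0352 W


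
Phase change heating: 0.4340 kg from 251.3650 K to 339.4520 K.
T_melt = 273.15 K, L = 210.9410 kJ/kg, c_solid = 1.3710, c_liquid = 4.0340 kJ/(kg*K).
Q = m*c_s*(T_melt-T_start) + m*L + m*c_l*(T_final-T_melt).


Q1 (sensible, solid) = 0.4340 * 1.3710 * 21.7850 = 12.9624 kJ
Q2 (latent) = 0.4340 * 210.9410 = 91.5484 kJ
Q3 (sensible, liquid) = 0.4340 * 4.0340 * 66.3020 = 116.0786 kJ
Q_total = 220.5894 kJ

220.5894 kJ


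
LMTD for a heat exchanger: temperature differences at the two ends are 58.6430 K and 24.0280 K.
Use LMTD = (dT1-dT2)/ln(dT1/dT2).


dT1/dT2 = 2.4406
ln(dT1/dT2) = 0.8922
LMTD = 34.6150 / 0.8922 = 38.7953 K

38.7953 K


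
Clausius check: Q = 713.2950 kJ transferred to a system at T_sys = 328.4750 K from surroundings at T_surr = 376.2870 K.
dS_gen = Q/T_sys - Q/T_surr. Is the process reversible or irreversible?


dS_sys = 713.2950/328.4750 = 2.1715 kJ/K
dS_surr = -713.2950/376.2870 = -1.8956 kJ/K
dS_gen = 2.1715 - 1.8956 = 0.2759 kJ/K (irreversible)

dS_gen = 0.2759 kJ/K, irreversible


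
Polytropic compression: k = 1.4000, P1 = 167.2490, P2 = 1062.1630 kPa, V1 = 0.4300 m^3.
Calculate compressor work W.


(k-1)/k = 0.2857
(P2/P1)^exp = 1.6958
W = 3.5000 * 167.2490 * 0.4300 * (1.6958 - 1) = 175.1443 kJ

175.1443 kJ


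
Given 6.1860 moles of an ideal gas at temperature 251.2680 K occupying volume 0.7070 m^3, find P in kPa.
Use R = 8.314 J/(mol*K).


P = nRT/V = 6.1860 * 8.314 * 251.2680 / 0.7070
= 12922.8148 / 0.7070 = 18278.3801 Pa = 18.2784 kPa

18.2784 kPa


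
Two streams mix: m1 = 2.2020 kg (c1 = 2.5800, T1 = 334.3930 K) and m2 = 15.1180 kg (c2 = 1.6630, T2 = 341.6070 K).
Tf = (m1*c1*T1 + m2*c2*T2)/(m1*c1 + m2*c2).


num = 10488.1617
den = 30.8224
Tf = 340.2773 K

340.2773 K


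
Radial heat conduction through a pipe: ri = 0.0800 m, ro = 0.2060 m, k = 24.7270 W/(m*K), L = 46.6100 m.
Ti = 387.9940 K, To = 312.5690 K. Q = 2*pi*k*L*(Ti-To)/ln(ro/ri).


dT = 75.4250 K
ln(ro/ri) = 0.9458
Q = 2*pi*24.7270*46.6100*75.4250 / 0.9458 = 577462.3378 W

577462.3378 W


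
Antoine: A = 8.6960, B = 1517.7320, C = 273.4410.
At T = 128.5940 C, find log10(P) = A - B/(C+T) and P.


C+T = 402.0350
B/(C+T) = 3.7751
log10(P) = 8.6960 - 3.7751 = 4.9209
P = 10^4.9209 = 83344.3077 mmHg

83344.3077 mmHg


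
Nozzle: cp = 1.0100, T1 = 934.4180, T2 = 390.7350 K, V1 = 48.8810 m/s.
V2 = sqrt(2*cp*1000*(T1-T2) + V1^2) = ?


dT = 543.6830 K
2*cp*1000*dT = 1098239.6600
V1^2 = 2389.3522
V2 = sqrt(1100629.0122) = 1049.1087 m/s

1049.1087 m/s


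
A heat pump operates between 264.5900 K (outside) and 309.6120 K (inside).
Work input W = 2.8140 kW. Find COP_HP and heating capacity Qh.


COP = 309.6120 / 45.0220 = 6.8769
Qh = 6.8769 * 2.8140 = 19.3516 kW

COP = 6.8769, Qh = 19.3516 kW


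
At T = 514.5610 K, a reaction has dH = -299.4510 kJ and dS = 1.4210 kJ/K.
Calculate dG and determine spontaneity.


T*dS = 514.5610 * 1.4210 = 731.1912 kJ
dG = -299.4510 - 731.1912 = -1030.6422 kJ (spontaneous)

dG = -1030.6422 kJ, spontaneous


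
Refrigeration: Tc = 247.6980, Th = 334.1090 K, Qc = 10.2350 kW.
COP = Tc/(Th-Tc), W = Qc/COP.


COP = 247.6980 / 86.4110 = 2.8665
W = 10.2350 / 2.8665 = 3.5705 kW

COP = 2.8665, W = 3.5705 kW


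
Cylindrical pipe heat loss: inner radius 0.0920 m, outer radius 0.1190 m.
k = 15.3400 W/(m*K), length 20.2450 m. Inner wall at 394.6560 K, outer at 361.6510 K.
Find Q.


dT = 33.0050 K
ln(ro/ri) = 0.2573
Q = 2*pi*15.3400*20.2450*33.0050 / 0.2573 = 250267.2546 W

250267.2546 W


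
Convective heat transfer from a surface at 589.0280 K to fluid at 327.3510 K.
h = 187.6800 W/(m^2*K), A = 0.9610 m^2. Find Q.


dT = 261.6770 K
Q = 187.6800 * 0.9610 * 261.6770 = 47196.1893 W

47196.1893 W


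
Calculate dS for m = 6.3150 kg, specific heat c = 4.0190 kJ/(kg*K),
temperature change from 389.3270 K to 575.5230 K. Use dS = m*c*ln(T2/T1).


T2/T1 = 1.4783
ln(T2/T1) = 0.3909
dS = 6.3150 * 4.0190 * 0.3909 = 9.9200 kJ/K

9.9200 kJ/K


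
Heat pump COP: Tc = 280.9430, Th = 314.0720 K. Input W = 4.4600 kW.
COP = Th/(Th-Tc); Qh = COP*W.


COP = 314.0720 / 33.1290 = 9.4803
Qh = 9.4803 * 4.4600 = 42.2820 kW

COP = 9.4803, Qh = 42.2820 kW


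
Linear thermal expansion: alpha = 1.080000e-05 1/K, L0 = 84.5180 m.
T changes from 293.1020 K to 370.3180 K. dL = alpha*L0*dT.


dT = 77.2160 K
dL = 1.080000e-05 * 84.5180 * 77.2160 = 0.070482 m
L_final = 84.588482 m

dL = 0.070482 m


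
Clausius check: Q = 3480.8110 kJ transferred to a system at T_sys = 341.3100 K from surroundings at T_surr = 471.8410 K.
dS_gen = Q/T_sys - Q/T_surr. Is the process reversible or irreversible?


dS_sys = 3480.8110/341.3100 = 10.1984 kJ/K
dS_surr = -3480.8110/471.8410 = -7.3771 kJ/K
dS_gen = 10.1984 - 7.3771 = 2.8213 kJ/K (irreversible)

dS_gen = 2.8213 kJ/K, irreversible


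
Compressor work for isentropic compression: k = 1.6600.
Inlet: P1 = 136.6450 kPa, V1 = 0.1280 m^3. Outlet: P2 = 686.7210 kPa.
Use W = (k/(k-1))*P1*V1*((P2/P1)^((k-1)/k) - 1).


(k-1)/k = 0.3976
(P2/P1)^exp = 1.9001
W = 2.5152 * 136.6450 * 0.1280 * (1.9001 - 1) = 39.5983 kJ

39.5983 kJ


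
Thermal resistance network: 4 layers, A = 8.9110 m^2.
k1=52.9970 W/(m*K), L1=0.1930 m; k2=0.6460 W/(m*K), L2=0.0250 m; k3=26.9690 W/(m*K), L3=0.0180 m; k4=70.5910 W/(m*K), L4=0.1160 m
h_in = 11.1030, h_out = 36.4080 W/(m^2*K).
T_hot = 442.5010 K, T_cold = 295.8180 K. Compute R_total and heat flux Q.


R_conv_in = 1/(11.1030*8.9110) = 0.0101
R_1 = 0.1930/(52.9970*8.9110) = 0.0004
R_2 = 0.0250/(0.6460*8.9110) = 0.0043
R_3 = 0.0180/(26.9690*8.9110) = 7.4900e-05
R_4 = 0.1160/(70.5910*8.9110) = 0.0002
R_conv_out = 1/(36.4080*8.9110) = 0.0031
R_total = 0.0182 K/W
Q = 146.6830 / 0.0182 = 8059.2994 W

R_total = 0.0182 K/W, Q = 8059.2994 W


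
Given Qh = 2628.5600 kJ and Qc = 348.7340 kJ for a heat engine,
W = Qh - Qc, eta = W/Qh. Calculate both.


W = 2628.5600 - 348.7340 = 2279.8260 kJ
eta = 2279.8260 / 2628.5600 = 0.8673 = 86.7329%

W = 2279.8260 kJ, eta = 86.7329%


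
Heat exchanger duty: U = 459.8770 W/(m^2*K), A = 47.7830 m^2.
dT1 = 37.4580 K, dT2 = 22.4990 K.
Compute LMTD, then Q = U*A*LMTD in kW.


LMTD = 29.3458 K
Q = 459.8770 * 47.7830 * 29.3458 = 644853.2694 W = 644.8533 kW

644.8533 kW


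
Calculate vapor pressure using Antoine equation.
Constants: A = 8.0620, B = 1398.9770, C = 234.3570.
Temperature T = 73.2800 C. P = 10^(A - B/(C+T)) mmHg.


C+T = 307.6370
B/(C+T) = 4.5475
log10(P) = 8.0620 - 4.5475 = 3.5145
P = 10^3.5145 = 3269.6957 mmHg

3269.6957 mmHg


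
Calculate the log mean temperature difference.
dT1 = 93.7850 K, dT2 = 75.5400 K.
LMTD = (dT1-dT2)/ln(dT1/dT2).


dT1/dT2 = 1.2415
ln(dT1/dT2) = 0.2163
LMTD = 18.2450 / 0.2163 = 84.3338 K

84.3338 K


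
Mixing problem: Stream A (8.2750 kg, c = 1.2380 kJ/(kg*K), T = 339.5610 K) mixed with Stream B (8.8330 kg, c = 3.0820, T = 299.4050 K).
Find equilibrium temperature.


num = 11629.4096
den = 37.4678
Tf = 310.3845 K

310.3845 K


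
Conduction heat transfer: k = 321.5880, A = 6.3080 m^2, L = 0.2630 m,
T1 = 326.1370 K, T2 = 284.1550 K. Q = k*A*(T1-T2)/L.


dT = 41.9820 K
Q = 321.5880 * 6.3080 * 41.9820 / 0.2630 = 323816.4410 W

323816.4410 W


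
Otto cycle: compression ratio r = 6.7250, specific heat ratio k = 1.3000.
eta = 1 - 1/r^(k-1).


r^(k-1) = 1.7714
eta = 1 - 1/1.7714 = 0.4355 = 43.5463%

43.5463%


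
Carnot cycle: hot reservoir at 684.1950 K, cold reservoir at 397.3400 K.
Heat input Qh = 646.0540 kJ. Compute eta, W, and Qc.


eta = 1 - 397.3400/684.1950 = 0.4193
W = 0.4193 * 646.0540 = 270.8640 kJ
Qc = 646.0540 - 270.8640 = 375.1900 kJ

eta = 41.9259%, W = 270.8640 kJ, Qc = 375.1900 kJ


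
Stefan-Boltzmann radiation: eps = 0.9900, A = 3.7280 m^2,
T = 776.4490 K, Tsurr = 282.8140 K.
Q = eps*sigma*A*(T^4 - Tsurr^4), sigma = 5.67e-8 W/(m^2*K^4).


T^4 = 3.6346e+11
Tsurr^4 = 6.3974e+09
Q = 0.9900 * 5.67e-8 * 3.7280 * 3.5706e+11 = 74719.4297 W

74719.4297 W


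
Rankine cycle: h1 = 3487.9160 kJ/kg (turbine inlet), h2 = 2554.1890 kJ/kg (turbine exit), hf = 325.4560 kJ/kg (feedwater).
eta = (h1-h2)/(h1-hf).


W = 933.7270 kJ/kg
Q_in = 3162.4600 kJ/kg
eta = 0.2953 = 29.5253%

eta = 29.5253%


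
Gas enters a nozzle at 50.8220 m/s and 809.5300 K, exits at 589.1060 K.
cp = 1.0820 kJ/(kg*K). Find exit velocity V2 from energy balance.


dT = 220.4240 K
2*cp*1000*dT = 476997.5360
V1^2 = 2582.8757
V2 = sqrt(479580.4117) = 692.5174 m/s

692.5174 m/s


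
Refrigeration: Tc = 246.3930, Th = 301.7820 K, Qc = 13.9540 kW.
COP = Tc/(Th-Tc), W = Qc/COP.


COP = 246.3930 / 55.3890 = 4.4484
W = 13.9540 / 4.4484 = 3.1369 kW

COP = 4.4484, W = 3.1369 kW


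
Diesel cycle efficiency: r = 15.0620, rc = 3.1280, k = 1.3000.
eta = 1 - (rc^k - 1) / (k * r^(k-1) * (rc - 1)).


r^(k-1) = 2.2561
rc^k = 4.4040
eta = 0.4546 = 45.4608%

45.4608%


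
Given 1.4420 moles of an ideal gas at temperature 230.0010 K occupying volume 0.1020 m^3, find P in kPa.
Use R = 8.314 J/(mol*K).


P = nRT/V = 1.4420 * 8.314 * 230.0010 / 0.1020
= 2757.4332 / 0.1020 = 27033.6591 Pa = 27.0337 kPa

27.0337 kPa


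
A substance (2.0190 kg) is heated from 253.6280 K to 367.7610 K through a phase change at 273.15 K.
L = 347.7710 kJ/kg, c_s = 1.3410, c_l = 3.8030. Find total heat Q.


Q1 (sensible, solid) = 2.0190 * 1.3410 * 19.5220 = 52.8554 kJ
Q2 (latent) = 2.0190 * 347.7710 = 702.1496 kJ
Q3 (sensible, liquid) = 2.0190 * 3.8030 * 94.6110 = 726.4476 kJ
Q_total = 1481.4526 kJ

1481.4526 kJ


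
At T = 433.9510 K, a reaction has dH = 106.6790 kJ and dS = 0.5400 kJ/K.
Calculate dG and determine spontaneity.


T*dS = 433.9510 * 0.5400 = 234.3335 kJ
dG = 106.6790 - 234.3335 = -127.6545 kJ (spontaneous)

dG = -127.6545 kJ, spontaneous


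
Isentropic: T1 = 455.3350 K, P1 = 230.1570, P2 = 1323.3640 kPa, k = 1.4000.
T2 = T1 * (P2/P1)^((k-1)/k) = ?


(k-1)/k = 0.2857
(P2/P1)^exp = 1.6483
T2 = 455.3350 * 1.6483 = 750.5426 K

750.5426 K


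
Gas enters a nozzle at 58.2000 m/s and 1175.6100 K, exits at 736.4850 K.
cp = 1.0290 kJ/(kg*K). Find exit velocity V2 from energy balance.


dT = 439.1250 K
2*cp*1000*dT = 903719.2500
V1^2 = 3387.2400
V2 = sqrt(907106.4900) = 952.4214 m/s

952.4214 m/s


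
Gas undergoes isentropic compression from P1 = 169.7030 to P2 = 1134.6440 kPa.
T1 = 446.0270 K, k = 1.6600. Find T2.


(k-1)/k = 0.3976
(P2/P1)^exp = 2.1285
T2 = 446.0270 * 2.1285 = 949.3816 K

949.3816 K


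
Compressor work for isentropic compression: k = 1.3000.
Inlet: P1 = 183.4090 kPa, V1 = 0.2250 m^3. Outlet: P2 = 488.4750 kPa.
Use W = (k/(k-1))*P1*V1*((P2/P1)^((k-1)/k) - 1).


(k-1)/k = 0.2308
(P2/P1)^exp = 1.2536
W = 4.3333 * 183.4090 * 0.2250 * (1.2536 - 1) = 45.3576 kJ

45.3576 kJ


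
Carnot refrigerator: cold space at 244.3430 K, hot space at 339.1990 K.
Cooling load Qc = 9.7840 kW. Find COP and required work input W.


COP = 244.3430 / 94.8560 = 2.5759
W = 9.7840 / 2.5759 = 3.7982 kW

COP = 2.5759, W = 3.7982 kW


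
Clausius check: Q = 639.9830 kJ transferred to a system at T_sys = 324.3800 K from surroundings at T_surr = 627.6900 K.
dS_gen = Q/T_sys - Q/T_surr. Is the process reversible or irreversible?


dS_sys = 639.9830/324.3800 = 1.9729 kJ/K
dS_surr = -639.9830/627.6900 = -1.0196 kJ/K
dS_gen = 1.9729 - 1.0196 = 0.9534 kJ/K (irreversible)

dS_gen = 0.9534 kJ/K, irreversible


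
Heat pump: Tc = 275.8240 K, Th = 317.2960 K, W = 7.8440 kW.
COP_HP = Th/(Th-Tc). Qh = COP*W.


COP = 317.2960 / 41.4720 = 7.6508
Qh = 7.6508 * 7.8440 = 60.0133 kW

COP = 7.6508, Qh = 60.0133 kW


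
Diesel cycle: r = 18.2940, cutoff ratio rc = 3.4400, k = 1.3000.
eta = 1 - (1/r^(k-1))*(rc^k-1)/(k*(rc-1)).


r^(k-1) = 2.3916
rc^k = 4.9834
eta = 0.4749 = 47.4916%

47.4916%


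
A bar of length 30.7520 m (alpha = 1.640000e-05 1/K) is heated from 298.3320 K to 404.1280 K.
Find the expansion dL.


dT = 105.7960 K
dL = 1.640000e-05 * 30.7520 * 105.7960 = 0.053356 m
L_final = 30.805356 m

dL = 0.053356 m


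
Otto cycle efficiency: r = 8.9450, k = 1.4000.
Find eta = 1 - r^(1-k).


r^(k-1) = 2.4023
eta = 1 - 1/2.4023 = 0.5837 = 58.3737%

58.3737%


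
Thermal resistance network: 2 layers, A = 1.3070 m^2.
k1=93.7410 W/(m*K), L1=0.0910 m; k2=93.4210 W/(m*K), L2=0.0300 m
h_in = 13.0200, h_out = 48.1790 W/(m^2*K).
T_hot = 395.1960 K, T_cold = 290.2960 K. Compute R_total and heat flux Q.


R_conv_in = 1/(13.0200*1.3070) = 0.0588
R_1 = 0.0910/(93.7410*1.3070) = 0.0007
R_2 = 0.0300/(93.4210*1.3070) = 0.0002
R_conv_out = 1/(48.1790*1.3070) = 0.0159
R_total = 0.0756 K/W
Q = 104.9000 / 0.0756 = 1386.9551 W

R_total = 0.0756 K/W, Q = 1386.9551 W


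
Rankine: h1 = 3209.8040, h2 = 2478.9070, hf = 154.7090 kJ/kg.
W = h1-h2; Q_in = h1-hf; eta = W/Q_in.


W = 730.8970 kJ/kg
Q_in = 3055.0950 kJ/kg
eta = 0.2392 = 23.9239%

eta = 23.9239%


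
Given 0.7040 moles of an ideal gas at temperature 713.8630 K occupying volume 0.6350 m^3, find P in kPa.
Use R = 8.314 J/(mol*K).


P = nRT/V = 0.7040 * 8.314 * 713.8630 / 0.6350
= 4178.2801 / 0.6350 = 6579.9687 Pa = 6.5800 kPa

6.5800 kPa


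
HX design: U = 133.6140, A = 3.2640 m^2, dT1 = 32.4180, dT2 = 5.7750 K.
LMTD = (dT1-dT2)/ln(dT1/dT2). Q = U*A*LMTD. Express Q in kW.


LMTD = 15.4436 K
Q = 133.6140 * 3.2640 * 15.4436 = 6735.2224 W = 6.7352 kW

6.7352 kW


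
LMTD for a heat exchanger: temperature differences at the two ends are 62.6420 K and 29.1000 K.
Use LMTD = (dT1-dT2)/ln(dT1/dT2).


dT1/dT2 = 2.1526
ln(dT1/dT2) = 0.7667
LMTD = 33.5420 / 0.7667 = 43.7487 K

43.7487 K


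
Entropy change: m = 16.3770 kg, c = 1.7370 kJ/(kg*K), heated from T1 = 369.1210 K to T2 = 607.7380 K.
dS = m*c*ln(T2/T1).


T2/T1 = 1.6464
ln(T2/T1) = 0.4986
dS = 16.3770 * 1.7370 * 0.4986 = 14.1841 kJ/K

14.1841 kJ/K


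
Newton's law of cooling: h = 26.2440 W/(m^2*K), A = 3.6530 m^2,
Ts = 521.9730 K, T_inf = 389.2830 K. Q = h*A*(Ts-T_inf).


dT = 132.6900 K
Q = 26.2440 * 3.6530 * 132.6900 = 12720.9017 W

12720.9017 W


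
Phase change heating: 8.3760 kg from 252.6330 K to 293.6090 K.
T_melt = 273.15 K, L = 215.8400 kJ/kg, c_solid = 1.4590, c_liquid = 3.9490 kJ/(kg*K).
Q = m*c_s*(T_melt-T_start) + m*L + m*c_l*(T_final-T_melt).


Q1 (sensible, solid) = 8.3760 * 1.4590 * 20.5170 = 250.7297 kJ
Q2 (latent) = 8.3760 * 215.8400 = 1807.8758 kJ
Q3 (sensible, liquid) = 8.3760 * 3.9490 * 20.4590 = 676.7187 kJ
Q_total = 2735.3243 kJ

2735.3243 kJ


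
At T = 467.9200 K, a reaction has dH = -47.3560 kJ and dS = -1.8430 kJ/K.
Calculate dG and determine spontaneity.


T*dS = 467.9200 * -1.8430 = -862.3766 kJ
dG = -47.3560 + 862.3766 = 815.0206 kJ (non-spontaneous)

dG = 815.0206 kJ, non-spontaneous


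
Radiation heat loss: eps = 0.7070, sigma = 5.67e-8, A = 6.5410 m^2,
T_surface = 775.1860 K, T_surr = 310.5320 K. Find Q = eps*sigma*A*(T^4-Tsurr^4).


T^4 = 3.6110e+11
Tsurr^4 = 9.2988e+09
Q = 0.7070 * 5.67e-8 * 6.5410 * 3.5180e+11 = 92244.4128 W

92244.4128 W


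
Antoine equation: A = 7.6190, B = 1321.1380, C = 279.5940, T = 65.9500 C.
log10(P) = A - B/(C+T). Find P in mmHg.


C+T = 345.5440
B/(C+T) = 3.8234
log10(P) = 7.6190 - 3.8234 = 3.7956
P = 10^3.7956 = 6246.5929 mmHg

6246.5929 mmHg


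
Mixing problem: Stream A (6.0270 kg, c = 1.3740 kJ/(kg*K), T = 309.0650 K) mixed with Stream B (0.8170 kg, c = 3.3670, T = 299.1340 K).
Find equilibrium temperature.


num = 3382.2670
den = 11.0319
Tf = 306.5887 K

306.5887 K


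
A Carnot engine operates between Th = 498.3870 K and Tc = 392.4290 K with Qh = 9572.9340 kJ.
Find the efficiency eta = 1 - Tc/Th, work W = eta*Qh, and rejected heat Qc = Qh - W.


eta = 1 - 392.4290/498.3870 = 0.2126
W = 0.2126 * 9572.9340 = 2035.2235 kJ
Qc = 9572.9340 - 2035.2235 = 7537.7105 kJ

eta = 21.2602%, W = 2035.2235 kJ, Qc = 7537.7105 kJ


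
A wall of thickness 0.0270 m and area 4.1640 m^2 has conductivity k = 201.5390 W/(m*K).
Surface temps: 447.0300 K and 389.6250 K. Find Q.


dT = 57.4050 K
Q = 201.5390 * 4.1640 * 57.4050 / 0.0270 = 1784250.2953 W

1784250.2953 W


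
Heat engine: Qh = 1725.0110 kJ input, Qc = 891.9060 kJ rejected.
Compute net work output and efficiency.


W = 1725.0110 - 891.9060 = 833.1050 kJ
eta = 833.1050 / 1725.0110 = 0.4830 = 48.2956%

W = 833.1050 kJ, eta = 48.2956%


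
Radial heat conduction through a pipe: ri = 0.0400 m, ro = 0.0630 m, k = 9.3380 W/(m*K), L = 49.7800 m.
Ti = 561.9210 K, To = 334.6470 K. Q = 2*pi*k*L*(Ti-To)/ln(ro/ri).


dT = 227.2740 K
ln(ro/ri) = 0.4543
Q = 2*pi*9.3380*49.7800*227.2740 / 0.4543 = 1461296.7189 W

1461296.7189 W


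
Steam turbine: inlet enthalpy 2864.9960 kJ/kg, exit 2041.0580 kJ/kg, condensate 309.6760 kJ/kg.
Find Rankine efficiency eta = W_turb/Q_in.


W = 823.9380 kJ/kg
Q_in = 2555.3200 kJ/kg
eta = 0.3224 = 32.2440%

eta = 32.2440%


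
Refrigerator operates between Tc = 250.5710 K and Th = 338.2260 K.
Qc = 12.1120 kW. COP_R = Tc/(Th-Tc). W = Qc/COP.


COP = 250.5710 / 87.6550 = 2.8586
W = 12.1120 / 2.8586 = 4.2370 kW

COP = 2.8586, W = 4.2370 kW


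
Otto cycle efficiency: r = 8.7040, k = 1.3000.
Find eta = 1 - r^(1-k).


r^(k-1) = 1.9139
eta = 1 - 1/1.9139 = 0.4775 = 47.7502%

47.7502%


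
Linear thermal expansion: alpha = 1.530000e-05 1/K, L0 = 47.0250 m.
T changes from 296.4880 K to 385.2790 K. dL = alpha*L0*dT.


dT = 88.7910 K
dL = 1.530000e-05 * 47.0250 * 88.7910 = 0.063884 m
L_final = 47.088884 m

dL = 0.063884 m


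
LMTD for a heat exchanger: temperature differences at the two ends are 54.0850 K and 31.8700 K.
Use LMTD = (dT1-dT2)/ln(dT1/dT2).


dT1/dT2 = 1.6971
ln(dT1/dT2) = 0.5289
LMTD = 22.2150 / 0.5289 = 42.0029 K

42.0029 K


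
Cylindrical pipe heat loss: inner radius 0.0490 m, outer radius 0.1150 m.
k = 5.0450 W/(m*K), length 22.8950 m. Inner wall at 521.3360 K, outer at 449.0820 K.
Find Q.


dT = 72.2540 K
ln(ro/ri) = 0.8531
Q = 2*pi*5.0450*22.8950*72.2540 / 0.8531 = 61466.3772 W

61466.3772 W


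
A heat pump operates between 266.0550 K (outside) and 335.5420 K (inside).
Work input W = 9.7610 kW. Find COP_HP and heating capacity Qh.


COP = 335.5420 / 69.4870 = 4.8288
Qh = 4.8288 * 9.7610 = 47.1344 kW

COP = 4.8288, Qh = 47.1344 kW


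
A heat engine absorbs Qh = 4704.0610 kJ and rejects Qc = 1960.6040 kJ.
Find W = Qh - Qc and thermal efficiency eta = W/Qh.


W = 4704.0610 - 1960.6040 = 2743.4570 kJ
eta = 2743.4570 / 4704.0610 = 0.5832 = 58.3210%

W = 2743.4570 kJ, eta = 58.3210%


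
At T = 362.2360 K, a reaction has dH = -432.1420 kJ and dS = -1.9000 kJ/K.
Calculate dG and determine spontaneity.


T*dS = 362.2360 * -1.9000 = -688.2484 kJ
dG = -432.1420 + 688.2484 = 256.1064 kJ (non-spontaneous)

dG = 256.1064 kJ, non-spontaneous


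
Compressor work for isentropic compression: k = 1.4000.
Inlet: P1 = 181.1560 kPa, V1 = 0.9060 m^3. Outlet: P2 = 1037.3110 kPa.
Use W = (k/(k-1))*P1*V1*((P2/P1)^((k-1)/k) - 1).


(k-1)/k = 0.2857
(P2/P1)^exp = 1.6464
W = 3.5000 * 181.1560 * 0.9060 * (1.6464 - 1) = 371.3108 kJ

371.3108 kJ


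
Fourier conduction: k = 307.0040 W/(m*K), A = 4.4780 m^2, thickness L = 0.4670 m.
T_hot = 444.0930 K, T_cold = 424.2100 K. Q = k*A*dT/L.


dT = 19.8830 K
Q = 307.0040 * 4.4780 * 19.8830 / 0.4670 = 58531.9719 W

58531.9719 W


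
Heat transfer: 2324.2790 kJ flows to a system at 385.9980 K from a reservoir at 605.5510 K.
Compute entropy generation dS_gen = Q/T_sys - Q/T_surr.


dS_sys = 2324.2790/385.9980 = 6.0215 kJ/K
dS_surr = -2324.2790/605.5510 = -3.8383 kJ/K
dS_gen = 6.0215 - 3.8383 = 2.1832 kJ/K (irreversible)

dS_gen = 2.1832 kJ/K, irreversible


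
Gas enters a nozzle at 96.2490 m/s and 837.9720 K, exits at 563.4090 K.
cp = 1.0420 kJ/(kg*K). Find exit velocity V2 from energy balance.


dT = 274.5630 K
2*cp*1000*dT = 572189.2920
V1^2 = 9263.8700
V2 = sqrt(581453.1620) = 762.5308 m/s

762.5308 m/s


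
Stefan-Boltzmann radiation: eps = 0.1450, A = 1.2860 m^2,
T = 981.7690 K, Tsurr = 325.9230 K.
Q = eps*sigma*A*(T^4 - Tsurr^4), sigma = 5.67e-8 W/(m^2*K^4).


T^4 = 9.2905e+11
Tsurr^4 = 1.1284e+10
Q = 0.1450 * 5.67e-8 * 1.2860 * 9.1776e+11 = 9703.3608 W

9703.3608 W


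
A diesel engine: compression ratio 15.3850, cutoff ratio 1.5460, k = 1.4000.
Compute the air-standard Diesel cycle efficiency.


r^(k-1) = 2.9843
rc^k = 1.8403
eta = 0.6316 = 63.1629%

63.1629%


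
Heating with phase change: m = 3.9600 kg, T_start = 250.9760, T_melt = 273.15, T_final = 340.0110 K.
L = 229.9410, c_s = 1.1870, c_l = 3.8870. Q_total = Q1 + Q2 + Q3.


Q1 (sensible, solid) = 3.9600 * 1.1870 * 22.1740 = 104.2293 kJ
Q2 (latent) = 3.9600 * 229.9410 = 910.5664 kJ
Q3 (sensible, liquid) = 3.9600 * 3.8870 * 66.8610 = 1029.1593 kJ
Q_total = 2043.9550 kJ

2043.9550 kJ


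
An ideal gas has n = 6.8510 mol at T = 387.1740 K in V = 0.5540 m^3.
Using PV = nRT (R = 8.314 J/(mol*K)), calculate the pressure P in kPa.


P = nRT/V = 6.8510 * 8.314 * 387.1740 / 0.5540
= 22053.1267 / 0.5540 = 39807.0879 Pa = 39.8071 kPa

39.8071 kPa


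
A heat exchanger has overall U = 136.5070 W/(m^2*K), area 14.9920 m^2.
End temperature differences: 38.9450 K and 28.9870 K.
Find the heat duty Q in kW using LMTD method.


LMTD = 33.7213 K
Q = 136.5070 * 14.9920 * 33.7213 = 69011.0835 W = 69.0111 kW

69.0111 kW


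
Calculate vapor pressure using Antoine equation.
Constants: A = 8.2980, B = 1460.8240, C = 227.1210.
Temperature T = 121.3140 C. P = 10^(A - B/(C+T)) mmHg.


C+T = 348.4350
B/(C+T) = 4.1925
log10(P) = 8.2980 - 4.1925 = 4.1055
P = 10^4.1055 = 12748.8364 mmHg

12748.8364 mmHg


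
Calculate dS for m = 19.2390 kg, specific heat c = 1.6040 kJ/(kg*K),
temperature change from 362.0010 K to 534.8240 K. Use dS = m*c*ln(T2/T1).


T2/T1 = 1.4774
ln(T2/T1) = 0.3903
dS = 19.2390 * 1.6040 * 0.3903 = 12.0441 kJ/K

12.0441 kJ/K


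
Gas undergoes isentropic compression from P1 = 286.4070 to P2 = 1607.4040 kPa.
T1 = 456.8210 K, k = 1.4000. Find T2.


(k-1)/k = 0.2857
(P2/P1)^exp = 1.6370
T2 = 456.8210 * 1.6370 = 747.8017 K

747.8017 K


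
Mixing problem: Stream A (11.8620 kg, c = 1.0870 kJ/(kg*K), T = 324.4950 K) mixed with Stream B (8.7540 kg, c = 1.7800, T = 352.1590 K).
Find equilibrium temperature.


num = 9671.4204
den = 28.4761
Tf = 339.6327 K

339.6327 K


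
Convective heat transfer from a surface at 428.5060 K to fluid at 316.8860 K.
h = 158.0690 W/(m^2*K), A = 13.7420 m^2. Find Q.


dT = 111.6200 K
Q = 158.0690 * 13.7420 * 111.6200 = 242459.2002 W

242459.2002 W


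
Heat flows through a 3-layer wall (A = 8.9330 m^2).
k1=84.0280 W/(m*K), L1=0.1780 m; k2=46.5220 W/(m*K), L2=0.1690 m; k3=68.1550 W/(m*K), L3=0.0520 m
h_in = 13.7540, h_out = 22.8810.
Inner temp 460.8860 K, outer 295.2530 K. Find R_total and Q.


R_conv_in = 1/(13.7540*8.9330) = 0.0081
R_1 = 0.1780/(84.0280*8.9330) = 0.0002
R_2 = 0.1690/(46.5220*8.9330) = 0.0004
R_3 = 0.0520/(68.1550*8.9330) = 8.5410e-05
R_conv_out = 1/(22.8810*8.9330) = 0.0049
R_total = 0.0138 K/W
Q = 165.6330 / 0.0138 = 12036.6530 W

R_total = 0.0138 K/W, Q = 12036.6530 W


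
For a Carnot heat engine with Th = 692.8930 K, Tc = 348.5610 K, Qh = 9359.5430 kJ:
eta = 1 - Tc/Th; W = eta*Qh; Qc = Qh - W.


eta = 1 - 348.5610/692.8930 = 0.4969
W = 0.4969 * 9359.5430 = 4651.2090 kJ
Qc = 9359.5430 - 4651.2090 = 4708.3340 kJ

eta = 49.6948%, W = 4651.2090 kJ, Qc = 4708.3340 kJ


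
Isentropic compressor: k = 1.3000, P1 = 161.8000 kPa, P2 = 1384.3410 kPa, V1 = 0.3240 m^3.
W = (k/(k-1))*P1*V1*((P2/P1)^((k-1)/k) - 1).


(k-1)/k = 0.2308
(P2/P1)^exp = 1.6411
W = 4.3333 * 161.8000 * 0.3240 * (1.6411 - 1) = 145.6394 kJ

145.6394 kJ
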